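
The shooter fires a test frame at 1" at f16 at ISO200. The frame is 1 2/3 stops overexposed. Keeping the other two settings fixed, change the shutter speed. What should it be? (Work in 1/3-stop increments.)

Overexposed by 1 2/3 stops → need 1 2/3 stops darker.
Shutter speed: 1 → 0.8 → 0.6 → 0.5 → 0.4 → 0.3.

0.3 s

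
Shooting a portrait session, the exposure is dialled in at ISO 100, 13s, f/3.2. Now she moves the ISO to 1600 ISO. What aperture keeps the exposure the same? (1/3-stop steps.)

f/13

ISO: 100 → 125 → 160 → 200 → 250 → 320 → 400 → 500 → 640 → 800 → 1000 → 1250 → 1600 — 4 stops raised (brighter).
Need 4 stops darker from the aperture: f/3.2 → f/3.5 → f/4 → f/4.5 → f/5 → f/5.6 → f/6.3 → f/7.1 → f/8 → f/9 → f/10 → f/11 → f/13.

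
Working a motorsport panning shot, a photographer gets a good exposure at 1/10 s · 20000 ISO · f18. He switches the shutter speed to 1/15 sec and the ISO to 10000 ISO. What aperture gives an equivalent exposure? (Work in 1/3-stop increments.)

f/10

Shutter speed: 1/10 → 1/13 → 1/15 — 2/3 stop faster (darker).
ISO: 20000 → 16000 → 12800 → 10000 — 1 stop lower (darker).
Net change so far: 1 2/3 stops darker. Offset with the aperture: f/18 → f/16 → f/14 → f/13 → f/11 → f/10.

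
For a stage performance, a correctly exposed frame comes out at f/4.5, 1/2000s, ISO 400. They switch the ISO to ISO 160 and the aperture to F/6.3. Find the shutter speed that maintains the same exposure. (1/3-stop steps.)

ISO: 400 → 320 → 250 → 200 → 160 — 1 1/3 stops lower (darker).
Aperture: f/4.5 → f/5 → f/5.6 → f/6.3 — 1 stop smaller aperture (darker).
Net change so far: 2 1/3 stops darker. Offset with the shutter speed: 1/2000 → 1/1600 → 1/1250 → 1/1000 → 1/800 → 1/640 → 1/500 → 1/400.

1/400s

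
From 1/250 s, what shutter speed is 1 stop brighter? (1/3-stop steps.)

Shutter speed: 1/250 → 1/200 → 1/160 → 1/125 — 1 stop longer (brighter).

1/125s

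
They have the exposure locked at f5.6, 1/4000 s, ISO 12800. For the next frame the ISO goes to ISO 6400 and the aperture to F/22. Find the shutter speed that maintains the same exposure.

ISO: 12800 → 6400 — 1 stop dropped (darker).
Aperture: f/5.6 → f/8 → f/11 → f/16 → f/22 — 4 stops narrower (darker).
Net change so far: 5 stops darker. Offset with the shutter speed: 1/4000 → 1/2000 → 1/1000 → 1/500 → 1/250 → 1/125.

1/125s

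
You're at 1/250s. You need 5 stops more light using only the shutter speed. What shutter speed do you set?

1/8s

Shutter speed: 1/250 → 1/125 → 1/60 → 1/30 → 1/15 → 1/8 — 5 stops longer (brighter).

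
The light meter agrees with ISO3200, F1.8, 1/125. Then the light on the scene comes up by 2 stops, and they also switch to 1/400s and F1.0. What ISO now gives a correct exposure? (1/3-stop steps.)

ISO 800

Scene light: 2 stops brighter.
Shutter speed: 1/125 → 1/160 → 1/200 → 1/250 → 1/320 → 1/400 — 1 2/3 stops faster (darker).
Aperture: f/1.8 → f/1.6 → f/1.4 → f/1.2 → f/1.1 → f/1.0 — 1 2/3 stops larger aperture (brighter).
Net so far: 2 stops brighter. ISO: 3200 → 2500 → 2000 → 1600 → 1250 → 1000 → 800.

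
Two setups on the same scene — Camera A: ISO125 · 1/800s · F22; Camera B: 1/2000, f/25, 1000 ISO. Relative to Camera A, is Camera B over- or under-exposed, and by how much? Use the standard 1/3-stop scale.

1 1/3 stops brighter

Aperture: f/22 → f/25 — 1/3 stop stopped down (darker).
Shutter speed: 1/800 → 1/1000 → 1/1250 → 1/1600 → 1/2000 — 1 1/3 stops shorter (darker).
ISO: 125 → 160 → 200 → 250 → 320 → 400 → 500 → 640 → 800 → 1000 — 3 stops raised (brighter).
Net: −1/3 −1 1/3 +3 = +1 1/3 stops.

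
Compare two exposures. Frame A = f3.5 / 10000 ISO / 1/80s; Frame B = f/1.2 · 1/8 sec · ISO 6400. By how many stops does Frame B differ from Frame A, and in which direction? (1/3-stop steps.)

Aperture: f/3.5 → f/3.2 → f/2.8 → f/2.5 → f/2.2 → f/2 → f/1.8 → f/1.6 → f/1.4 → f/1.2 — 3 stops opened up (brighter).
Shutter speed: 1/80 → 1/60 → 1/50 → 1/40 → 1/30 → 1/25 → 1/20 → 1/15 → 1/13 → 1/10 → 1/8 — 3 1/3 stops longer (brighter).
ISO: 10000 → 8000 → 6400 — 2/3 stop lower (darker).
Net: +3 +3 1/3 −2/3 = +5 2/3 stops.

5 2/3 stops brighter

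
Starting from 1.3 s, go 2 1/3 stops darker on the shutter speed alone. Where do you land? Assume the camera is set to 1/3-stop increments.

Shutter speed: 1.3 → 1 → 0.8 → 0.6 → 0.5 → 0.4 → 0.3 → 1/4 — 2 1/3 stops shorter (darker).

1/4s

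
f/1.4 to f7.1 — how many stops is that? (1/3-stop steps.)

f/1.4 → f/1.6 → f/1.8 → f/2 → f/2.2 → f/2.5 → f/2.8 → f/3.2 → f/3.5 → f/4 → f/4.5 → f/5 → f/5.6 → f/6.3 → f/7.1 — count the steps: 14 third-stops = 4 2/3 stops.

4 2/3 stops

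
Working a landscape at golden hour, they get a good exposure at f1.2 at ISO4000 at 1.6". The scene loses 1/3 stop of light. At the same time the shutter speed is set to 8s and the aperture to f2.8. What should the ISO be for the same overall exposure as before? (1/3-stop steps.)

Scene light: 1/3 stop darker.
Shutter speed: 1.6 → 2 → 2.5 → 3.2 → 4 → 5 → 6 → 8 — 2 1/3 stops slower (brighter).
Aperture: f/1.2 → f/1.4 → f/1.6 → f/1.8 → f/2 → f/2.2 → f/2.5 → f/2.8 — 2 1/3 stops narrower (darker).
Net so far: 1/3 stop darker. ISO: 4000 → 5000.

ISO 5000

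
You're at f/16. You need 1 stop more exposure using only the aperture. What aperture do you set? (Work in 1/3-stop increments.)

Aperture: f/16 → f/14 → f/13 → f/11 — 1 stop wider (brighter).

f/11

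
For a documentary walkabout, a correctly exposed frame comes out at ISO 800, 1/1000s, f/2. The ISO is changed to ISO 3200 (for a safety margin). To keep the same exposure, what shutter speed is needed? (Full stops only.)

ISO: 800 → 1600 → 3200 — 2 stops higher (brighter).
Need 2 stops darker from the shutter speed: 1/1000 → 1/2000 → 1/4000.

1/4000s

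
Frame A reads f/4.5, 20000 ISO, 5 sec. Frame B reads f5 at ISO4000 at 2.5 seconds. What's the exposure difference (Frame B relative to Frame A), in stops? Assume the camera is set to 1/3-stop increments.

3 2/3 stops darker

Aperture: f/4.5 → f/5 — 1/3 stop stopped down (darker).
Shutter speed: 5 → 4 → 3.2 → 2.5 — 1 stop shorter (darker).
ISO: 20000 → 16000 → 12800 → 10000 → 8000 → 6400 → 5000 → 4000 — 2 1/3 stops lower (darker).
Net: −1/3 −1 −2 1/3 = −3 2/3 stops.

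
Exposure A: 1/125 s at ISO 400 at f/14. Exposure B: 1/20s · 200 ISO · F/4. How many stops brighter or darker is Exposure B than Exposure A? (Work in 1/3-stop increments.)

5 1/3 stops brighter

Aperture: f/14 → f/13 → f/11 → f/10 → f/9 → f/8 → f/7.1 → f/6.3 → f/5.6 → f/5 → f/4.5 → f/4 — 3 2/3 stops wider (brighter).
Shutter speed: 1/125 → 1/100 → 1/80 → 1/60 → 1/50 → 1/40 → 1/30 → 1/25 → 1/20 — 2 2/3 stops longer (brighter).
ISO: 400 → 320 → 250 → 200 — 1 stop lower (darker).
Net: +3 2/3 +2 2/3 −1 = +5 1/3 stops.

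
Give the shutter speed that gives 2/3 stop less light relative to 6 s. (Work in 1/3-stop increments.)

Shutter speed: 6 → 5 → 4 — 2/3 stop faster (darker).

4 s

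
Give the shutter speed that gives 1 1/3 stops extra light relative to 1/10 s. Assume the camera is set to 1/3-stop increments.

Shutter speed: 1/10 → 1/8 → 1/6 → 1/5 → 1/4 — 1 1/3 stops longer (brighter).

1/4s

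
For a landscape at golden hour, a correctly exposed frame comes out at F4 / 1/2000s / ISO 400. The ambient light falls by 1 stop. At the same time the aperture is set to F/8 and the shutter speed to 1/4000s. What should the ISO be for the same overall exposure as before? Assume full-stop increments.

ISO 6400

Scene light: 1 stop darker.
Aperture: f/4 → f/5.6 → f/8 — 2 stops stopped down (darker).
Shutter speed: 1/2000 → 1/4000 — 1 stop faster (darker).
Net so far: 4 stops darker. ISO: 400 → 800 → 1600 → 3200 → 6400.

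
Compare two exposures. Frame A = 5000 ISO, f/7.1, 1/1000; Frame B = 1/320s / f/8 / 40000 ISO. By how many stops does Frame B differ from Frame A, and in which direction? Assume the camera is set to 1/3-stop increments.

4 1/3 stops brighter

Aperture: f/7.1 → f/8 — 1/3 stop stopped down (darker).
Shutter speed: 1/1000 → 1/800 → 1/640 → 1/500 → 1/400 → 1/320 — 1 2/3 stops longer (brighter).
ISO: 5000 → 6400 → 8000 → 10000 → 12800 → 16000 → 20000 → 25600 → 32000 → 40000 — 3 stops higher (brighter).
Net: −1/3 +1 2/3 +3 = +4 1/3 stops.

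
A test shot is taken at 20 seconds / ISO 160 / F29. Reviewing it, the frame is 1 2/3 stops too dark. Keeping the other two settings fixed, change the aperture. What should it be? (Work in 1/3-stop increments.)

Underexposed by 1 2/3 stops → need 1 2/3 stops brighter.
Aperture: f/29 → f/25 → f/22 → f/20 → f/18 → f/16.

f/16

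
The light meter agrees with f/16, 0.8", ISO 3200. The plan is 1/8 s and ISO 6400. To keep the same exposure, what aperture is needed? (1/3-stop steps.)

f/9

Shutter speed: 0.8 → 0.6 → 0.5 → 0.4 → 0.3 → 1/4 → 1/5 → 1/6 → 1/8 — 2 2/3 stops shorter (darker).
ISO: 3200 → 4000 → 5000 → 6400 — 1 stop higher (brighter).
Net change so far: 1 2/3 stops darker. Offset with the aperture: f/16 → f/14 → f/13 → f/11 → f/10 → f/9.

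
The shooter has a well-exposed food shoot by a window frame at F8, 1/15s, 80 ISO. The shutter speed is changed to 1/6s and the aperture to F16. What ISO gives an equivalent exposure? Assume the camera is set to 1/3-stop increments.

Shutter speed: 1/15 → 1/13 → 1/10 → 1/8 → 1/6 — 1 1/3 stops longer (brighter).
Aperture: f/8 → f/9 → f/10 → f/11 → f/13 → f/14 → f/16 — 2 stops narrower (darker).
Net change so far: 2/3 stop darker. Offset with the ISO: 80 → 100 → 125.

ISO 125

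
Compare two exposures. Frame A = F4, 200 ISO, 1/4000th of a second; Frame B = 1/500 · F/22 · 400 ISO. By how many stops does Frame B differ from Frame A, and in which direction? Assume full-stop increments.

1 stop darker

Aperture: f/4 → f/5.6 → f/8 → f/11 → f/16 → f/22 — 5 stops smaller aperture (darker).
Shutter speed: 1/4000 → 1/2000 → 1/1000 → 1/500 — 3 stops longer (brighter).
ISO: 200 → 400 — 1 stop raised (brighter).
Net: −5 +3 +1 = −1 stop.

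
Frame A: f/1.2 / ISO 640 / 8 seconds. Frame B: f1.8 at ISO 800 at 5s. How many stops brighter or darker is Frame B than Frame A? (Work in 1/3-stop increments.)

1 1/3 stops darker

Aperture: f/1.2 → f/1.4 → f/1.6 → f/1.8 — 1 stop smaller aperture (darker).
Shutter speed: 8 → 6 → 5 — 2/3 stop faster (darker).
ISO: 640 → 800 — 1/3 stop higher (brighter).
Net: −1 −2/3 +1/3 = −1 1/3 stops.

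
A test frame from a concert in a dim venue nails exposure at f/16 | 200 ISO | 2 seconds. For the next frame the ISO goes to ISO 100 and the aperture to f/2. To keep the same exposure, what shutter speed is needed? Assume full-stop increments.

1/15s

ISO: 200 → 100 — 1 stop lower (darker).
Aperture: f/16 → f/11 → f/8 → f/5.6 → f/4 → f/2.8 → f/2 — 6 stops opened up (brighter).
Net change so far: 5 stops brighter. Offset with the shutter speed: 2 → 1 → 1/2 → 1/4 → 1/8 → 1/15.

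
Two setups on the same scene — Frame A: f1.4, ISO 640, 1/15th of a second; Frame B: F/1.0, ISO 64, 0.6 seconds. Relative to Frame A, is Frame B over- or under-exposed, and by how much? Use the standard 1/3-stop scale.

Aperture: f/1.4 → f/1.2 → f/1.1 → f/1.0 — 1 stop larger aperture (brighter).
Shutter speed: 1/15 → 1/13 → 1/10 → 1/8 → 1/6 → 1/5 → 1/4 → 0.3 → 0.4 → 0.5 → 0.6 — 3 1/3 stops slower (brighter).
ISO: 640 → 500 → 400 → 320 → 250 → 200 → 160 → 125 → 100 → 80 → 64 — 3 1/3 stops lower (darker).
Net: +1 +3 1/3 −3 1/3 = +1 stop.

1 stop brighter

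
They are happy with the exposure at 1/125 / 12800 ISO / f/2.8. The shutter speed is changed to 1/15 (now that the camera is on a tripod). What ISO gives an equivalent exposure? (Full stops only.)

ISO 1600

Shutter speed: 1/125 → 1/60 → 1/30 → 1/15 — 3 stops longer (brighter).
Need 3 stops darker from the ISO: 12800 → 6400 → 3200 → 1600.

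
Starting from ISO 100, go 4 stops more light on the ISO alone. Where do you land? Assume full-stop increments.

ISO 1600

ISO: 100 → 200 → 400 → 800 → 1600 — 4 stops raised (brighter).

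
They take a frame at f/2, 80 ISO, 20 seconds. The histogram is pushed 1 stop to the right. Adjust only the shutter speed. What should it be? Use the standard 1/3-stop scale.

Overexposed by 1 stop → need 1 stop darker.
Shutter speed: 20 → 15 → 13 → 10.

10 s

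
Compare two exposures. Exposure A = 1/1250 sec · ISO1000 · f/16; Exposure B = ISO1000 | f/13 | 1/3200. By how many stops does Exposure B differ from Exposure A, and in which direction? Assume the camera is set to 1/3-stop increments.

2/3 stop darker

Aperture: f/16 → f/14 → f/13 — 2/3 stop opened up (brighter).
Shutter speed: 1/1250 → 1/1600 → 1/2000 → 1/2500 → 1/3200 — 1 1/3 stops faster (darker).
ISO: unchanged.
Net: +2/3 −1 1/3 = −2/3 stops.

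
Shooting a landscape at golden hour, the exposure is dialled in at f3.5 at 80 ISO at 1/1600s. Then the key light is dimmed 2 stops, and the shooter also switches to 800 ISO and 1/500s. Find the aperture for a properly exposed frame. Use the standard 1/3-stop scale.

f/10

Scene light: 2 stops darker.
ISO: 80 → 100 → 125 → 160 → 200 → 250 → 320 → 400 → 500 → 640 → 800 — 3 1/3 stops higher (brighter).
Shutter speed: 1/1600 → 1/1250 → 1/1000 → 1/800 → 1/640 → 1/500 — 1 2/3 stops longer (brighter).
Net so far: 3 stops brighter. Aperture: f/3.5 → f/4 → f/4.5 → f/5 → f/5.6 → f/6.3 → f/7.1 → f/8 → f/9 → f/10.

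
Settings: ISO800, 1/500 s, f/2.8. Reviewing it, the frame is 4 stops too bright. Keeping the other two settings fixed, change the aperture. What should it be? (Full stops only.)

f/11

Overexposed by 4 stops → need 4 stops darker.
Aperture: f/2.8 → f/4 → f/5.6 → f/8 → f/11.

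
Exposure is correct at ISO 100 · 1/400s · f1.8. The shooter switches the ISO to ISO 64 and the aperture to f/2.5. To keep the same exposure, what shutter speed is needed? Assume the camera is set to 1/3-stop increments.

1/125s

ISO: 100 → 80 → 64 — 2/3 stop dropped (darker).
Aperture: f/1.8 → f/2 → f/2.2 → f/2.5 — 1 stop narrower (darker).
Net change so far: 1 2/3 stops darker. Offset with the shutter speed: 1/400 → 1/320 → 1/250 → 1/200 → 1/160 → 1/125.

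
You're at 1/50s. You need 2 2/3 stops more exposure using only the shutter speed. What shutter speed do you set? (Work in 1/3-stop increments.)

Shutter speed: 1/50 → 1/40 → 1/30 → 1/25 → 1/20 → 1/15 → 1/13 → 1/10 → 1/8 — 2 2/3 stops slower (brighter).

1/8s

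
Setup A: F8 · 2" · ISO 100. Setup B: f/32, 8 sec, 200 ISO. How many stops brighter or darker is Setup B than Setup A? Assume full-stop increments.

Aperture: f/8 → f/11 → f/16 → f/22 → f/32 — 4 stops stopped down (darker).
Shutter speed: 2 → 4 → 8 — 2 stops longer (brighter).
ISO: 100 → 200 — 1 stop higher (brighter).
Net: −4 +2 +1 = −1 stop.

1 stop darker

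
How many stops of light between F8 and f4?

f/8 → f/5.6 → f/4 — count the steps: 2 stops.

2 stops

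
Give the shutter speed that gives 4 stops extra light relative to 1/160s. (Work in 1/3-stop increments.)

1/10s

Shutter speed: 1/160 → 1/125 → 1/100 → 1/80 → 1/60 → 1/50 → 1/40 → 1/30 → 1/25 → 1/20 → 1/15 → 1/13 → 1/10 — 4 stops longer (brighter).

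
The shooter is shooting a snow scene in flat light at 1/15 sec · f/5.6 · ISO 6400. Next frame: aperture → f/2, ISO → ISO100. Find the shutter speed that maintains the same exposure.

Aperture: f/5.6 → f/4 → f/2.8 → f/2 — 3 stops larger aperture (brighter).
ISO: 6400 → 3200 → 1600 → 800 → 400 → 200 → 100 — 6 stops dropped (darker).
Net change so far: 3 stops darker. Offset with the shutter speed: 1/15 → 1/8 → 1/4 → 1/2.

1/2s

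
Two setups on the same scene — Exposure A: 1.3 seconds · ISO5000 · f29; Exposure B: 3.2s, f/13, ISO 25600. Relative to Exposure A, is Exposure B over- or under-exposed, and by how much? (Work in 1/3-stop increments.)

Aperture: f/29 → f/25 → f/22 → f/20 → f/18 → f/16 → f/14 → f/13 — 2 1/3 stops wider (brighter).
Shutter speed: 1.3 → 1.6 → 2 → 2.5 → 3.2 — 1 1/3 stops slower (brighter).
ISO: 5000 → 6400 → 8000 → 10000 → 12800 → 16000 → 20000 → 25600 — 2 1/3 stops raised (brighter).
Net: +2 1/3 +1 1/3 +2 1/3 = +6 stops.

6 stops brighter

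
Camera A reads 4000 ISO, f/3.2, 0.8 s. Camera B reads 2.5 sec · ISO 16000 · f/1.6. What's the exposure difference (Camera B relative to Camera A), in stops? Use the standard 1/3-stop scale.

5 2/3 stops brighter

Aperture: f/3.2 → f/2.8 → f/2.5 → f/2.2 → f/2 → f/1.8 → f/1.6 — 2 stops wider (brighter).
Shutter speed: 0.8 → 1 → 1.3 → 1.6 → 2 → 2.5 — 1 2/3 stops longer (brighter).
ISO: 4000 → 5000 → 6400 → 8000 → 10000 → 12800 → 16000 — 2 stops higher (brighter).
Net: +2 +1 2/3 +2 = +5 2/3 stops.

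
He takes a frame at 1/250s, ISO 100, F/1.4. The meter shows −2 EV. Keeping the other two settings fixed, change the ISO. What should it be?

ISO 400

Underexposed by 2 stops → need 2 stops brighter.
ISO: 100 → 200 → 400.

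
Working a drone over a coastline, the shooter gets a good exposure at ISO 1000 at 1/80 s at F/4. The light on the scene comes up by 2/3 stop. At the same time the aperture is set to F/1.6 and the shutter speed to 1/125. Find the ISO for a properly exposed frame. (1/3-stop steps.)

ISO 160

Scene light: 2/3 stop brighter.
Aperture: f/4 → f/3.5 → f/3.2 → f/2.8 → f/2.5 → f/2.2 → f/2 → f/1.8 → f/1.6 — 2 2/3 stops opened up (brighter).
Shutter speed: 1/80 → 1/100 → 1/125 — 2/3 stop shorter (darker).
Net so far: 2 2/3 stops brighter. ISO: 1000 → 800 → 640 → 500 → 400 → 320 → 250 → 200 → 160.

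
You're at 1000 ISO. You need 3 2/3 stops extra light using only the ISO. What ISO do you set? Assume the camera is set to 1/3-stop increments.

ISO 12800

ISO: 1000 → 1250 → 1600 → 2000 → 2500 → 3200 → 4000 → 5000 → 6400 → 8000 → 10000 → 12800 — 3 2/3 stops raised (brighter).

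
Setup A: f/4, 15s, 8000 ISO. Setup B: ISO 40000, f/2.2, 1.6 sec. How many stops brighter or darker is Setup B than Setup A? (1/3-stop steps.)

Aperture: f/4 → f/3.5 → f/3.2 → f/2.8 → f/2.5 → f/2.2 — 1 2/3 stops larger aperture (brighter).
Shutter speed: 15 → 13 → 10 → 8 → 6 → 5 → 4 → 3.2 → 2.5 → 2 → 1.6 — 3 1/3 stops shorter (darker).
ISO: 8000 → 10000 → 12800 → 16000 → 20000 → 25600 → 32000 → 40000 — 2 1/3 stops raised (brighter).
Net: +1 2/3 −3 1/3 +2 1/3 = +2/3 stops.

2/3 stop brighter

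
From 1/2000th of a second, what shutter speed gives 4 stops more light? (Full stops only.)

Shutter speed: 1/2000 → 1/1000 → 1/500 → 1/250 → 1/125 — 4 stops slower (brighter).

1/125s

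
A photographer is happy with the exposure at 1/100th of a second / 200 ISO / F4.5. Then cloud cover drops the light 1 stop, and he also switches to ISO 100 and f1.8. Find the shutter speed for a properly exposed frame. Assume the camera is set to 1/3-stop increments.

1/160s

Scene light: 1 stop darker.
ISO: 200 → 160 → 125 → 100 — 1 stop dropped (darker).
Aperture: f/4.5 → f/4 → f/3.5 → f/3.2 → f/2.8 → f/2.5 → f/2.2 → f/2 → f/1.8 — 2 2/3 stops larger aperture (brighter).
Net so far: 2/3 stop brighter. Shutter speed: 1/100 → 1/125 → 1/160.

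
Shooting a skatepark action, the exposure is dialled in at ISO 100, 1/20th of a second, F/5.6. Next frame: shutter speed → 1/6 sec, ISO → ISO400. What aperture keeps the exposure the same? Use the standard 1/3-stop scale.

f/20

Shutter speed: 1/20 → 1/15 → 1/13 → 1/10 → 1/8 → 1/6 — 1 2/3 stops longer (brighter).
ISO: 100 → 125 → 160 → 200 → 250 → 320 → 400 — 2 stops higher (brighter).
Net change so far: 3 2/3 stops brighter. Offset with the aperture: f/5.6 → f/6.3 → f/7.1 → f/8 → f/9 → f/10 → f/11 → f/13 → f/14 → f/16 → f/18 → f/20.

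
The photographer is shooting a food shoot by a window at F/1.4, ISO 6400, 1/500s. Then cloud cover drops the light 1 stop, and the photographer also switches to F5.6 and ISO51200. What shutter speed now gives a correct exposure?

Scene light: 1 stop darker.
Aperture: f/1.4 → f/2 → f/2.8 → f/4 → f/5.6 — 4 stops narrower (darker).
ISO: 6400 → 12800 → 25600 → 51200 — 3 stops higher (brighter).
Net so far: 2 stops darker. Shutter speed: 1/500 → 1/250 → 1/125.

1/125s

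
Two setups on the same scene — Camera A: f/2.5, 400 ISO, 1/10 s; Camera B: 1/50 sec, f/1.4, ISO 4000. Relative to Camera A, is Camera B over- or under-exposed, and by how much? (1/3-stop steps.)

2 2/3 stops brighter

Aperture: f/2.5 → f/2.2 → f/2 → f/1.8 → f/1.6 → f/1.4 — 1 2/3 stops wider (brighter).
Shutter speed: 1/10 → 1/13 → 1/15 → 1/20 → 1/25 → 1/30 → 1/40 → 1/50 — 2 1/3 stops faster (darker).
ISO: 400 → 500 → 640 → 800 → 1000 → 1250 → 1600 → 2000 → 2500 → 3200 → 4000 — 3 1/3 stops higher (brighter).
Net: +1 2/3 −2 1/3 +3 1/3 = +2 2/3 stops.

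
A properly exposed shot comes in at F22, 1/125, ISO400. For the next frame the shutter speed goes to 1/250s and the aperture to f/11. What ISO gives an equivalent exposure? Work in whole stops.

ISO 200

Shutter speed: 1/125 → 1/250 — 1 stop faster (darker).
Aperture: f/22 → f/16 → f/11 — 2 stops larger aperture (brighter).
Net change so far: 1 stop brighter. Offset with the ISO: 400 → 200.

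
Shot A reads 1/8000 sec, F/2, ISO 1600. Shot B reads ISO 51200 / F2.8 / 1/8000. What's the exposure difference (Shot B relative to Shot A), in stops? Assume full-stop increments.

4 stops brighter

Aperture: f/2 → f/2.8 — 1 stop narrower (darker).
Shutter speed: unchanged.
ISO: 1600 → 3200 → 6400 → 12800 → 25600 → 51200 — 5 stops raised (brighter).
Net: −1 +5 = +4 stops.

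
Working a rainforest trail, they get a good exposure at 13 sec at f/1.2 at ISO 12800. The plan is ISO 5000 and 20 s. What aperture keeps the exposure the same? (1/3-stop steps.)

f/1.0

ISO: 12800 → 10000 → 8000 → 6400 → 5000 — 1 1/3 stops dropped (darker).
Shutter speed: 13 → 15 → 20 — 2/3 stop slower (brighter).
Net change so far: 2/3 stop darker. Offset with the aperture: f/1.2 → f/1.1 → f/1.0.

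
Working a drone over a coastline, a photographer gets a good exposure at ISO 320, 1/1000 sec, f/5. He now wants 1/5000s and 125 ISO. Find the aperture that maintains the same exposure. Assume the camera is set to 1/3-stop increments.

Shutter speed: 1/1000 → 1/1250 → 1/1600 → 1/2000 → 1/2500 → 1/3200 → 1/4000 → 1/5000 — 2 1/3 stops shorter (darker).
ISO: 320 → 250 → 200 → 160 → 125 — 1 1/3 stops dropped (darker).
Net change so far: 3 2/3 stops darker. Offset with the aperture: f/5 → f/4.5 → f/4 → f/3.5 → f/3.2 → f/2.8 → f/2.5 → f/2.2 → f/2 → f/1.8 → f/1.6 → f/1.4.

f/1.4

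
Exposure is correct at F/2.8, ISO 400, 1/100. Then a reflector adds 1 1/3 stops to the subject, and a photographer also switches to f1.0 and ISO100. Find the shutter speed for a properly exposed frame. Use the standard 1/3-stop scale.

Scene light: 1 1/3 stops brighter.
Aperture: f/2.8 → f/2.5 → f/2.2 → f/2 → f/1.8 → f/1.6 → f/1.4 → f/1.2 → f/1.1 → f/1.0 — 3 stops opened up (brighter).
ISO: 400 → 320 → 250 → 200 → 160 → 125 → 100 — 2 stops dropped (darker).
Net so far: 2 1/3 stops brighter. Shutter speed: 1/100 → 1/125 → 1/160 → 1/200 → 1/250 → 1/320 → 1/400 → 1/500.

1/500s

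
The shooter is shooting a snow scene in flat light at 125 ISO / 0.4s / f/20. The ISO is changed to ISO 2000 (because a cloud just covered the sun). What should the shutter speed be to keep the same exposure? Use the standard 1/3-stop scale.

ISO: 125 → 160 → 200 → 250 → 320 → 400 → 500 → 640 → 800 → 1000 → 1250 → 1600 → 2000 — 4 stops higher (brighter).
Need 4 stops darker from the shutter speed: 0.4 → 0.3 → 1/4 → 1/5 → 1/6 → 1/8 → 1/10 → 1/13 → 1/15 → 1/20 → 1/25 → 1/30 → 1/40.

1/40s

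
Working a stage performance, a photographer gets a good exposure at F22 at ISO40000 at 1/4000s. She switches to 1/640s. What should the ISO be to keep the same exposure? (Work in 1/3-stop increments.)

ISO 6400

Shutter speed: 1/4000 → 1/3200 → 1/2500 → 1/2000 → 1/1600 → 1/1250 → 1/1000 → 1/800 → 1/640 — 2 2/3 stops slower (brighter).
Need 2 2/3 stops darker from the ISO: 40000 → 32000 → 25600 → 20000 → 16000 → 12800 → 10000 → 8000 → 6400.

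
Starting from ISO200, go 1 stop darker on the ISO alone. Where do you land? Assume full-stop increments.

ISO: 200 → 100 — 1 stop lower (darker).

ISO 100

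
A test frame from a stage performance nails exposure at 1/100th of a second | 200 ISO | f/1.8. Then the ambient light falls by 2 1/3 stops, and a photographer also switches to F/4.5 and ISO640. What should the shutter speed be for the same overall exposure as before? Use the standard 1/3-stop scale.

Scene light: 2 1/3 stops darker.
Aperture: f/1.8 → f/2 → f/2.2 → f/2.5 → f/2.8 → f/3.2 → f/3.5 → f/4 → f/4.5 — 2 2/3 stops smaller aperture (darker).
ISO: 200 → 250 → 320 → 400 → 500 → 640 — 1 2/3 stops raised (brighter).
Net so far: 3 1/3 stops darker. Shutter speed: 1/100 → 1/80 → 1/60 → 1/50 → 1/40 → 1/30 → 1/25 → 1/20 → 1/15 → 1/13 → 1/10.

1/10s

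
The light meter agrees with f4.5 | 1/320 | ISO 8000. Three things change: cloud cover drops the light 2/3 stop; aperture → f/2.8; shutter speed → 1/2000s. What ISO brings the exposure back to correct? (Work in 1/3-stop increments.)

ISO 32000

Scene light: 2/3 stop darker.
Aperture: f/4.5 → f/4 → f/3.5 → f/3.2 → f/2.8 — 1 1/3 stops opened up (brighter).
Shutter speed: 1/320 → 1/400 → 1/500 → 1/640 → 1/800 → 1/1000 → 1/1250 → 1/1600 → 1/2000 — 2 2/3 stops shorter (darker).
Net so far: 2 stops darker. ISO: 8000 → 10000 → 12800 → 16000 → 20000 → 25600 → 32000.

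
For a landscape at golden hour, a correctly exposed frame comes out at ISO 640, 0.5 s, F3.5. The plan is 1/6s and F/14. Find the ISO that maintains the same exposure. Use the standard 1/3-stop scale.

Shutter speed: 0.5 → 0.4 → 0.3 → 1/4 → 1/5 → 1/6 — 1 2/3 stops shorter (darker).
Aperture: f/3.5 → f/4 → f/4.5 → f/5 → f/5.6 → f/6.3 → f/7.1 → f/8 → f/9 → f/10 → f/11 → f/13 → f/14 — 4 stops stopped down (darker).
Net change so far: 5 2/3 stops darker. Offset with the ISO: 640 → 800 → 1000 → 1250 → 1600 → 2000 → 2500 → 3200 → 4000 → 5000 → 6400 → 8000 → 10000 → 12800 → 16000 → 20000 → 25600 → 32000.

ISO 32000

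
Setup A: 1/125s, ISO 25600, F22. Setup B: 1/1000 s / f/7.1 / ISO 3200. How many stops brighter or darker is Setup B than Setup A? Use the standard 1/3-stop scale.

Aperture: f/22 → f/20 → f/18 → f/16 → f/14 → f/13 → f/11 → f/10 → f/9 → f/8 → f/7.1 — 3 1/3 stops opened up (brighter).
Shutter speed: 1/125 → 1/160 → 1/200 → 1/250 → 1/320 → 1/400 → 1/500 → 1/640 → 1/800 → 1/1000 — 3 stops faster (darker).
ISO: 25600 → 20000 → 16000 → 12800 → 10000 → 8000 → 6400 → 5000 → 4000 → 3200 — 3 stops lower (darker).
Net: +3 1/3 −3 −3 = −2 2/3 stops.

2 2/3 stops darker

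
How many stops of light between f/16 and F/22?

f/16 → f/22 — count the steps: 1 stop.

1 stop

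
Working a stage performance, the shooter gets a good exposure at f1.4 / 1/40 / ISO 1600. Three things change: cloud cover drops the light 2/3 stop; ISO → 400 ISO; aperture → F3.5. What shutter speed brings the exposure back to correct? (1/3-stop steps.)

1 s

Scene light: 2/3 stop darker.
ISO: 1600 → 1250 → 1000 → 800 → 640 → 500 → 400 — 2 stops dropped (darker).
Aperture: f/1.4 → f/1.6 → f/1.8 → f/2 → f/2.2 → f/2.5 → f/2.8 → f/3.2 → f/3.5 — 2 2/3 stops narrower (darker).
Net so far: 5 1/3 stops darker. Shutter speed: 1/40 → 1/30 → 1/25 → 1/20 → 1/15 → 1/13 → 1/10 → 1/8 → 1/6 → 1/5 → 1/4 → 0.3 → 0.4 → 0.5 → 0.6 → 0.8 → 1.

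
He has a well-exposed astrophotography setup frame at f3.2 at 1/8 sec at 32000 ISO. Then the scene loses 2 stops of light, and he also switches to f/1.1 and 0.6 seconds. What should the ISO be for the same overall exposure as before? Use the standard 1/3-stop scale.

ISO 3200

Scene light: 2 stops darker.
Aperture: f/3.2 → f/2.8 → f/2.5 → f/2.2 → f/2 → f/1.8 → f/1.6 → f/1.4 → f/1.2 → f/1.1 — 3 stops opened up (brighter).
Shutter speed: 1/8 → 1/6 → 1/5 → 1/4 → 0.3 → 0.4 → 0.5 → 0.6 — 2 1/3 stops slower (brighter).
Net so far: 3 1/3 stops brighter. ISO: 32000 → 25600 → 20000 → 16000 → 12800 → 10000 → 8000 → 6400 → 5000 → 4000 → 3200.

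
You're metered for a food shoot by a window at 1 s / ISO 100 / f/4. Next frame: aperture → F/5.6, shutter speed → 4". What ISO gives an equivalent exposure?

Aperture: f/4 → f/5.6 — 1 stop narrower (darker).
Shutter speed: 1 → 2 → 4 — 2 stops slower (brighter).
Net change so far: 1 stop brighter. Offset with the ISO: 100 → 50.

ISO 50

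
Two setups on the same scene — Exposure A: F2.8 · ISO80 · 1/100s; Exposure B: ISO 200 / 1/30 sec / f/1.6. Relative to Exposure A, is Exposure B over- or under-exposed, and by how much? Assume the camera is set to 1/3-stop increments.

Aperture: f/2.8 → f/2.5 → f/2.2 → f/2 → f/1.8 → f/1.6 — 1 2/3 stops opened up (brighter).
Shutter speed: 1/100 → 1/80 → 1/60 → 1/50 → 1/40 → 1/30 — 1 2/3 stops longer (brighter).
ISO: 80 → 100 → 125 → 160 → 200 — 1 1/3 stops higher (brighter).
Net: +1 2/3 +1 2/3 +1 1/3 = +4 2/3 stops.

4 2/3 stops brighter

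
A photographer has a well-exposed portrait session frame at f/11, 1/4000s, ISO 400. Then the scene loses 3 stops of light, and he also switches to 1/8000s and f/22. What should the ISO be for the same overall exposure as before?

ISO 25600

Scene light: 3 stops darker.
Shutter speed: 1/4000 → 1/8000 — 1 stop faster (darker).
Aperture: f/11 → f/16 → f/22 — 2 stops narrower (darker).
Net so far: 6 stops darker. ISO: 400 → 800 → 1600 → 3200 → 6400 → 12800 → 25600.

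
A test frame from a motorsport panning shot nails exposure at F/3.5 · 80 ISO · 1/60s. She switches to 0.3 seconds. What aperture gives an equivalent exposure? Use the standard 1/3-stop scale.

Shutter speed: 1/60 → 1/50 → 1/40 → 1/30 → 1/25 → 1/20 → 1/15 → 1/13 → 1/10 → 1/8 → 1/6 → 1/5 → 1/4 → 0.3 — 4 1/3 stops longer (brighter).
Need 4 1/3 stops darker from the aperture: f/3.5 → f/4 → f/4.5 → f/5 → f/5.6 → f/6.3 → f/7.1 → f/8 → f/9 → f/10 → f/11 → f/13 → f/14 → f/16.

f/16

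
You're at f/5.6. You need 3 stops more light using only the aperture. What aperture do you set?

f/2

Aperture: f/5.6 → f/4 → f/2.8 → f/2 — 3 stops opened up (brighter).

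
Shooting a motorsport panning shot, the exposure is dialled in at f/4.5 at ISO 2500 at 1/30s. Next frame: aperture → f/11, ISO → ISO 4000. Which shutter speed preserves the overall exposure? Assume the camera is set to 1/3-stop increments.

Aperture: f/4.5 → f/5 → f/5.6 → f/6.3 → f/7.1 → f/8 → f/9 → f/10 → f/11 — 2 2/3 stops stopped down (darker).
ISO: 2500 → 3200 → 4000 — 2/3 stop raised (brighter).
Net change so far: 2 stops darker. Offset with the shutter speed: 1/30 → 1/25 → 1/20 → 1/15 → 1/13 → 1/10 → 1/8.

1/8s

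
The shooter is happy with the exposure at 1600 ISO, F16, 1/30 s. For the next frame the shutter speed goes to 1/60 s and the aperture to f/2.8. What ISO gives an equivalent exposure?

Shutter speed: 1/30 → 1/60 — 1 stop shorter (darker).
Aperture: f/16 → f/11 → f/8 → f/5.6 → f/4 → f/2.8 — 5 stops wider (brighter).
Net change so far: 4 stops brighter. Offset with the ISO: 1600 → 800 → 400 → 200 → 100.

ISO 100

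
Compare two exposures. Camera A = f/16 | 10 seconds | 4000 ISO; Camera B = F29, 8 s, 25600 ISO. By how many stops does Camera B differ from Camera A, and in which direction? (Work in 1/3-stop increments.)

2/3 stop brighter

Aperture: f/16 → f/18 → f/20 → f/22 → f/25 → f/29 — 1 2/3 stops smaller aperture (darker).
Shutter speed: 10 → 8 — 1/3 stop shorter (darker).
ISO: 4000 → 5000 → 6400 → 8000 → 10000 → 12800 → 16000 → 20000 → 25600 — 2 2/3 stops raised (brighter).
Net: −1 2/3 −1/3 +2 2/3 = +2/3 stops.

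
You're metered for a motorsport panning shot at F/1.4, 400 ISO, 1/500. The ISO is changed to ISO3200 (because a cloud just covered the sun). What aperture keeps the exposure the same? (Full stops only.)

ISO: 400 → 800 → 1600 → 3200 — 3 stops higher (brighter).
Need 3 stops darker from the aperture: f/1.4 → f/2 → f/2.8 → f/4.

f/4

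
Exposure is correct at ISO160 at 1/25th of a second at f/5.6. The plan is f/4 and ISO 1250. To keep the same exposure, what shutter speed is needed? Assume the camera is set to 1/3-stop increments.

Aperture: f/5.6 → f/5 → f/4.5 → f/4 — 1 stop opened up (brighter).
ISO: 160 → 200 → 250 → 320 → 400 → 500 → 640 → 800 → 1000 → 1250 — 3 stops higher (brighter).
Net change so far: 4 stops brighter. Offset with the shutter speed: 1/25 → 1/30 → 1/40 → 1/50 → 1/60 → 1/80 → 1/100 → 1/125 → 1/160 → 1/200 → 1/250 → 1/320 → 1/400.

1/400s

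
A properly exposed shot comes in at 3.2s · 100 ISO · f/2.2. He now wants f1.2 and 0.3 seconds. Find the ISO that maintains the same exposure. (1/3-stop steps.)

Aperture: f/2.2 → f/2 → f/1.8 → f/1.6 → f/1.4 → f/1.2 — 1 2/3 stops larger aperture (brighter).
Shutter speed: 3.2 → 2.5 → 2 → 1.6 → 1.3 → 1 → 0.8 → 0.6 → 0.5 → 0.4 → 0.3 — 3 1/3 stops shorter (darker).
Net change so far: 1 2/3 stops darker. Offset with the ISO: 100 → 125 → 160 → 200 → 250 → 320.

ISO 320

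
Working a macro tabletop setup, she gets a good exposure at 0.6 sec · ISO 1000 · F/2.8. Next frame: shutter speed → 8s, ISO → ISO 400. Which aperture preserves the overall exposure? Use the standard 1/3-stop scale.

Shutter speed: 0.6 → 0.8 → 1 → 1.3 → 1.6 → 2 → 2.5 → 3.2 → 4 → 5 → 6 → 8 — 3 2/3 stops longer (brighter).
ISO: 1000 → 800 → 640 → 500 → 400 — 1 1/3 stops dropped (darker).
Net change so far: 2 1/3 stops brighter. Offset with the aperture: f/2.8 → f/3.2 → f/3.5 → f/4 → f/4.5 → f/5 → f/5.6 → f/6.3.

f/6.3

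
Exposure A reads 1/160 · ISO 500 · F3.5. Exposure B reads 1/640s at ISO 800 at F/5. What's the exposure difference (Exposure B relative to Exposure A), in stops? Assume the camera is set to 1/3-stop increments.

Aperture: f/3.5 → f/4 → f/4.5 → f/5 — 1 stop narrower (darker).
Shutter speed: 1/160 → 1/200 → 1/250 → 1/320 → 1/400 → 1/500 → 1/640 — 2 stops shorter (darker).
ISO: 500 → 640 → 800 — 2/3 stop raised (brighter).
Net: −1 −2 +2/3 = −2 1/3 stops.

2 1/3 stops darker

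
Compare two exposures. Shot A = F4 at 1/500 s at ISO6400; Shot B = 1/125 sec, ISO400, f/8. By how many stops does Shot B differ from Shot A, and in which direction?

4 stops darker

Aperture: f/4 → f/5.6 → f/8 — 2 stops narrower (darker).
Shutter speed: 1/500 → 1/250 → 1/125 — 2 stops longer (brighter).
ISO: 6400 → 3200 → 1600 → 800 → 400 — 4 stops lower (darker).
Net: −2 +2 −4 = −4 stops.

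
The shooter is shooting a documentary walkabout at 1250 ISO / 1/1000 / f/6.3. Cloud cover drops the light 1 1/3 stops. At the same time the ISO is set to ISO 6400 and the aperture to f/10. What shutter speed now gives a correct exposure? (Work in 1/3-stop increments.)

1/800s

Scene light: 1 1/3 stops darker.
ISO: 1250 → 1600 → 2000 → 2500 → 3200 → 4000 → 5000 → 6400 — 2 1/3 stops raised (brighter).
Aperture: f/6.3 → f/7.1 → f/8 → f/9 → f/10 — 1 1/3 stops stopped down (darker).
Net so far: 1/3 stop darker. Shutter speed: 1/1000 → 1/800.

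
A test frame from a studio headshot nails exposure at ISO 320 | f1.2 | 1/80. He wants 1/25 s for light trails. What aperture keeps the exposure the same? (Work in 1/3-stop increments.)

f/2.2

Shutter speed: 1/80 → 1/60 → 1/50 → 1/40 → 1/30 → 1/25 — 1 2/3 stops longer (brighter).
Need 1 2/3 stops darker from the aperture: f/1.2 → f/1.4 → f/1.6 → f/1.8 → f/2 → f/2.2.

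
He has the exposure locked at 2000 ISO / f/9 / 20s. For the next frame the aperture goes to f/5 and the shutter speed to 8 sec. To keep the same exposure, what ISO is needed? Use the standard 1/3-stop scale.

Aperture: f/9 → f/8 → f/7.1 → f/6.3 → f/5.6 → f/5 — 1 2/3 stops opened up (brighter).
Shutter speed: 20 → 15 → 13 → 10 → 8 — 1 1/3 stops faster (darker).
Net change so far: 1/3 stop brighter. Offset with the ISO: 2000 → 1600.

ISO 1600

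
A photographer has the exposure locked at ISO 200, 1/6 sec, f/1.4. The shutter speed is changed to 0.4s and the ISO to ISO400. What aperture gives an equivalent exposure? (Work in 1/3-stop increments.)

f/3.2

Shutter speed: 1/6 → 1/5 → 1/4 → 0.3 → 0.4 — 1 1/3 stops longer (brighter).
ISO: 200 → 250 → 320 → 400 — 1 stop higher (brighter).
Net change so far: 2 1/3 stops brighter. Offset with the aperture: f/1.4 → f/1.6 → f/1.8 → f/2 → f/2.2 → f/2.5 → f/2.8 → f/3.2.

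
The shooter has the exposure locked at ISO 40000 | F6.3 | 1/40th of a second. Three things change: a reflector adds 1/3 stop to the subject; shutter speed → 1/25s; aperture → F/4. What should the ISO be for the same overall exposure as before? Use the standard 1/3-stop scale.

ISO 8000

Scene light: 1/3 stop brighter.
Shutter speed: 1/40 → 1/30 → 1/25 — 2/3 stop longer (brighter).
Aperture: f/6.3 → f/5.6 → f/5 → f/4.5 → f/4 — 1 1/3 stops opened up (brighter).
Net so far: 2 1/3 stops brighter. ISO: 40000 → 32000 → 25600 → 20000 → 16000 → 12800 → 10000 → 8000.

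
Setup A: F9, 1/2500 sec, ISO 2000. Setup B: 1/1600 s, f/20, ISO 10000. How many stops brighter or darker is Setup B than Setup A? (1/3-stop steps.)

2/3 stop brighter

Aperture: f/9 → f/10 → f/11 → f/13 → f/14 → f/16 → f/18 → f/20 — 2 1/3 stops stopped down (darker).
Shutter speed: 1/2500 → 1/2000 → 1/1600 — 2/3 stop longer (brighter).
ISO: 2000 → 2500 → 3200 → 4000 → 5000 → 6400 → 8000 → 10000 — 2 1/3 stops raised (brighter).
Net: −2 1/3 +2/3 +2 1/3 = +2/3 stops.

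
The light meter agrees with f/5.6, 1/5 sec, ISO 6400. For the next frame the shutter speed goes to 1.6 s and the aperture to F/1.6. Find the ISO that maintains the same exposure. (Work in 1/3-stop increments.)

ISO 64

Shutter speed: 1/5 → 1/4 → 0.3 → 0.4 → 0.5 → 0.6 → 0.8 → 1 → 1.3 → 1.6 — 3 stops longer (brighter).
Aperture: f/5.6 → f/5 → f/4.5 → f/4 → f/3.5 → f/3.2 → f/2.8 → f/2.5 → f/2.2 → f/2 → f/1.8 → f/1.6 — 3 2/3 stops wider (brighter).
Net change so far: 6 2/3 stops brighter. Offset with the ISO: 6400 → 5000 → 4000 → 3200 → 2500 → 2000 → 1600 → 1250 → 1000 → 800 → 640 → 500 → 400 → 320 → 250 → 200 → 160 → 125 → 100 → 80 → 64.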